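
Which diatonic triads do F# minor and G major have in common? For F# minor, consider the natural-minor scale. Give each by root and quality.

Triads in F# minor (natural minor): F#m (i), G#dim (ii°), A (III), Bm (iv), C#m (v), D (VI), E (VII).
Triads in G major: G (I), Am (ii), Bm (iii), C (IV), D (V), Em (vi), F#dim (vii°).
Shared triads with their functions: Bm (iv in F# minor, iii in G major); D (VI in F# minor, V in G major).

Bm, D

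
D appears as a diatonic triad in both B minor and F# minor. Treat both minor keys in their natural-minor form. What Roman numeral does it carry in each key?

The scale of B minor (natural minor) is B C# D E F# G A; D is degree 3, and the triad built there (D-F#-A) is major, so it is III.
The scale of F# minor (natural minor) is F# G# A B C# D E; D is degree 6, and the triad built there (D-F#-A) is major, so it is VI.

III in B minor; VI in F# minor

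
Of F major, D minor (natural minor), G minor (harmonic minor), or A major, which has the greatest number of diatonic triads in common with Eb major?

Triads of Eb major: Eb (I), Fm (ii), Gm (iii), Ab (IV), Bb (V), Cm (vi), Ddim (vii°).
F major shares 2: Gm, Bb.
D minor (natural minor) shares 2: Gm, Bb.
G minor (harmonic minor) shares 3: Eb, Gm, Cm.
A major shares 0: none.
The most common triads (3) are shared with G minor.

G minor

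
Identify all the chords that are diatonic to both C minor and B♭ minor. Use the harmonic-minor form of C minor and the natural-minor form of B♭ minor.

Fm, A♭

Triads in C minor (harmonic minor): Cm (i), Ddim (ii°), E♭aug (III+), Fm (iv), G (V), A♭ (VI), Bdim (vii°).
Triads in B♭ minor (natural minor): B♭m (i), Cdim (ii°), D♭ (III), E♭m (iv), Fm (v), G♭ (VI), A♭ (VII).
Shared triads with their functions: Fm (iv in C minor, v in B♭ minor); A♭ (VI in C minor, VII in B♭ minor).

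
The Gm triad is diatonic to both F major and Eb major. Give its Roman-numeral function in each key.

The scale of F major is F G A Bb C D E; G is degree 2, and the triad built there (G-Bb-D) is minor, so it is ii.
The scale of Eb major is Eb F G Ab Bb C D; G is degree 3, and the triad built there (G-Bb-D) is minor, so it is iii.

ii in F major; iii in Eb major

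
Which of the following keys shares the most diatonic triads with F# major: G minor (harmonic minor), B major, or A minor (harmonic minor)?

Triads of F# major: F# (I), G#m (ii), A#m (iii), B (IV), C# (V), D#m (vi), E#dim (vii°).
G minor (harmonic minor) shares 0: none.
B major shares 4: F#, G#m, B, D#m.
A minor (harmonic minor) shares 0: none.
The most common triads (4) are shared with B major.

B major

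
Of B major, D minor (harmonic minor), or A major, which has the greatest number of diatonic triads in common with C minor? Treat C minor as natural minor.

D minor

Triads of C minor (natural minor): C minor (i), D diminished (ii°), Eb major (III), F minor (iv), G minor (v), Ab major (VI), Bb major (VII).
B major shares 0: none.
D minor (harmonic minor) shares 2: Gm, Bb.
A major shares 0: none.
The most common triads (2) are shared with D minor.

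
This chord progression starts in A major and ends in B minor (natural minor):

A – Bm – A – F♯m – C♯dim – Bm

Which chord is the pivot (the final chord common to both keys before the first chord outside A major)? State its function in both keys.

F♯m — vi in A major, v in B minor

Chords diatonic to A major: A, Bm, C♯m, D, E, F♯m, G♯dim.
Reading the progression, the first chord not in that set is C♯dim, so the modulation leaves A major there.
The chord immediately before C♯dim is F♯m, which is diatonic to both keys: vi in A major and v in B minor.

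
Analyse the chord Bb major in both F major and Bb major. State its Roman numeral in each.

The scale of F major is F G A Bb C D E; Bb is degree 4, and the triad built there (Bb-D-F) is major, so it is IV.
The scale of Bb major is Bb C D Eb F G A; Bb is degree 1, and the triad built there (Bb-D-F) is major, so it is I.

IV in F major; I in Bb major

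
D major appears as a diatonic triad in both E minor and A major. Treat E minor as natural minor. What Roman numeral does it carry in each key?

VII in E minor; IV in A major

The scale of E minor (natural minor) is E F# G A B C D; D is degree 7, and the triad built there (D-F#-A) is major, so it is VII.
The scale of A major is A B C# D E F# G#; D is degree 4, and the triad built there (D-F#-A) is major, so it is IV.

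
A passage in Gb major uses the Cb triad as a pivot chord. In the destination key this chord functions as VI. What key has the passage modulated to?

Eb minor

The numeral VI denotes a major triad on scale degree 6. With Cb on degree 6, the tonic of the new key is Eb.
Degree 6 carries a major triad in minor keys, so the destination is Eb minor.
Check: the diatonic triads of Eb minor (natural minor) are Ebm (i), Fdim (ii°), Gb (III), Abm (iv), Bbm (v), Cb (VI), Db (VII) — Cb is indeed VI.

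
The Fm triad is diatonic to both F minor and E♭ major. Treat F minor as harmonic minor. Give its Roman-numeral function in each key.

The scale of F minor (harmonic minor) is F G A♭ B♭ C D♭ E; F is degree 1, and the triad built there (F-A♭-C) is minor, so it is i.
The scale of E♭ major is E♭ F G A♭ B♭ C D; F is degree 2, and the triad built there (F-A♭-C) is minor, so it is ii.

i in F minor; ii in E♭ major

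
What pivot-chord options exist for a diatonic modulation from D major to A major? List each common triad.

D, F♯m, A, Bm

Triads in D major: D major (I), E minor (ii), F♯ minor (iii), G major (IV), A major (V), B minor (vi), C♯ diminished (vii°).
Triads in A major: A major (I), B minor (ii), C♯ minor (iii), D major (IV), E major (V), F♯ minor (vi), G♯ diminished (vii°).
Shared triads with their functions: D major (I in D major, IV in A major); F♯ minor (iii in D major, vi in A major); A major (V in D major, I in A major); B minor (vi in D major, ii in A major).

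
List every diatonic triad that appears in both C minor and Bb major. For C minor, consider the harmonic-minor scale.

Triads in C minor (harmonic minor): Cm (i), Ddim (ii°), Ebaug (III+), Fm (iv), G (V), Ab (VI), Bdim (vii°).
Triads in Bb major: Bb (I), Cm (ii), Dm (iii), Eb (IV), F (V), Gm (vi), Adim (vii°).
Shared triads with their functions: Cm (i in C minor, ii in Bb major).

Cm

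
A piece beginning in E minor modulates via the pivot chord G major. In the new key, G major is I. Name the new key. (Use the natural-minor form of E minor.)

The numeral I denotes a major triad on scale degree 1. With G on degree 1, the tonic of the new key is G.
Degree 1 carries a major triad in major keys, so the destination is G major.
Check: the diatonic triads of G major are G (I), Am (ii), Bm (iii), C (IV), D (V), Em (vi), F#dim (vii°) — G major is indeed I.

G major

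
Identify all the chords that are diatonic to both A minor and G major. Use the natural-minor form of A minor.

Triads in A minor (natural minor): Am (i), Bdim (ii°), C (III), Dm (iv), Em (v), F (VI), G (VII).
Triads in G major: G (I), Am (ii), Bm (iii), C (IV), D (V), Em (vi), F#dim (vii°).
Shared triads with their functions: Am (i in A minor, ii in G major); C (III in A minor, IV in G major); Em (v in A minor, vi in G major); G (VII in A minor, I in G major).

Am, C, Em, G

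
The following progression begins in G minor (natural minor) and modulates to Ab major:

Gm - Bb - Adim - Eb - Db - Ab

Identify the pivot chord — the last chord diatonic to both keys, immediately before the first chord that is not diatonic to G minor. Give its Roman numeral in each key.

Eb — VI in G minor, V in Ab major

Chords diatonic to G minor: Gm, Adim, Bb, Cm, Dm, Eb, F.
Reading the progression, the first chord not in that set is Db, so the modulation leaves G minor there.
The chord immediately before Db is Eb, which is diatonic to both keys: VI in G minor and V in Ab major.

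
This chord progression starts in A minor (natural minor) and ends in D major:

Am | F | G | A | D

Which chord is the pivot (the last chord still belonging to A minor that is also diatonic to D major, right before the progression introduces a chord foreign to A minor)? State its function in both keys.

G — VII in A minor, IV in D major

Chords diatonic to A minor: Am, Bdim, C, Dm, Em, F, G.
Reading the progression, the first chord not in that set is A, so the modulation leaves A minor there.
The chord immediately before A is G, which is diatonic to both keys: VII in A minor and IV in D major.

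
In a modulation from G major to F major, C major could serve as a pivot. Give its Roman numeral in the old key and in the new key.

The scale of G major is G A B C D E F#; C is degree 4, and the triad built there (C-E-G) is major, so it is IV.
The scale of F major is F G A Bb C D E; C is degree 5, and the triad built there (C-E-G) is major, so it is V.

IV in G major; V in F major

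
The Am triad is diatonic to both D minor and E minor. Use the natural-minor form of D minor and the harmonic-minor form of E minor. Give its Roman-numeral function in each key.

v in D minor; iv in E minor

The scale of D minor (natural minor) is D E F G A Bb C; A is degree 5, and the triad built there (A-C-E) is minor, so it is v.
The scale of E minor (harmonic minor) is E F# G A B C D#; A is degree 4, and the triad built there (A-C-E) is minor, so it is iv.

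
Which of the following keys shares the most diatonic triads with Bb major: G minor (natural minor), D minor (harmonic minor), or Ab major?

Triads of Bb major: Bb major (I), C minor (ii), D minor (iii), Eb major (IV), F major (V), G minor (vi), A diminished (vii°).
G minor (natural minor) shares 7: Bb, Cm, Dm, Eb, F, Gm, Adim.
D minor (harmonic minor) shares 3: Bb, Dm, Gm.
Ab major shares 2: Cm, Eb.
The most common triads (7) are shared with G minor.

G minor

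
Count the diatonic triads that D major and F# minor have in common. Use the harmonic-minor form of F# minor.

3

Diatonic triads of D major: D (I), Em (ii), F#m (iii), G (IV), A (V), Bm (vi), C#dim (vii°).
Diatonic triads of F# minor (harmonic minor): F#m (i), G#dim (ii°), Aaug (III+), Bm (iv), C# (V), D (VI), E#dim (vii°).
Matching root and quality in both lists: D, F#m, Bm.
That gives 3 common triads.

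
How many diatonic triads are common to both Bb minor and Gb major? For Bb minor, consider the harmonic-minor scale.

3

Diatonic triads of Bb minor (harmonic minor): Bbm (i), Cdim (ii°), Dbaug (III+), Ebm (iv), F (V), Gb (VI), Adim (vii°).
Diatonic triads of Gb major: Gb (I), Abm (ii), Bbm (iii), Cb (IV), Db (V), Ebm (vi), Fdim (vii°).
Matching root and quality in both lists: Bbm, Ebm, Gb.
That gives 3 common triads.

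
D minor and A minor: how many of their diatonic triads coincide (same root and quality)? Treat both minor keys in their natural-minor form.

4

Diatonic triads of D minor (natural minor): Dm (i), Edim (ii°), F (III), Gm (iv), Am (v), Bb (VI), C (VII).
Diatonic triads of A minor (natural minor): Am (i), Bdim (ii°), C (III), Dm (iv), Em (v), F (VI), G (VII).
Matching root and quality in both lists: Dm, F, Am, C.
That gives 4 common triads.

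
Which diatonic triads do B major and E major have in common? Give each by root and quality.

B, C#m, E, G#m

Triads in B major: B (I), C#m (ii), D#m (iii), E (IV), F# (V), G#m (vi), A#dim (vii°).
Triads in E major: E (I), F#m (ii), G#m (iii), A (IV), B (V), C#m (vi), D#dim (vii°).
Shared triads with their functions: B (I in B major, V in E major); C#m (ii in B major, vi in E major); E (IV in B major, I in E major); G#m (vi in B major, iii in E major).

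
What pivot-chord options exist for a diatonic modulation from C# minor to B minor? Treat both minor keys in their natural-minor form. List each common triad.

Triads in C# minor (natural minor): C#m (i), D#dim (ii°), E (III), F#m (iv), G#m (v), A (VI), B (VII).
Triads in B minor (natural minor): Bm (i), C#dim (ii°), D (III), Em (iv), F#m (v), G (VI), A (VII).
Shared triads with their functions: F#m (iv in C# minor, v in B minor); A (VI in C# minor, VII in B minor).

F#m, A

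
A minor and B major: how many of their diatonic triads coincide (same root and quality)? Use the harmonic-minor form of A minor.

1

Diatonic triads of A minor (harmonic minor): Am (i), Bdim (ii°), Caug (III+), Dm (iv), E (V), F (VI), G#dim (vii°).
Diatonic triads of B major: B (I), C#m (ii), D#m (iii), E (IV), F# (V), G#m (vi), A#dim (vii°).
Matching root and quality in both lists: E.
That gives 1 common triad.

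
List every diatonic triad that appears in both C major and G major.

Triads in C major: C (I), Dm (ii), Em (iii), F (IV), G (V), Am (vi), Bdim (vii°).
Triads in G major: G (I), Am (ii), Bm (iii), C (IV), D (V), Em (vi), F♯dim (vii°).
Shared triads with their functions: C (I in C major, IV in G major); Em (iii in C major, vi in G major); G (V in C major, I in G major); Am (vi in C major, ii in G major).

C, Em, G, Am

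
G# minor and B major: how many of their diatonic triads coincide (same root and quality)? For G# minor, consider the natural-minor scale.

Diatonic triads of G# minor (natural minor): G#m (i), A#dim (ii°), B (III), C#m (iv), D#m (v), E (VI), F# (VII).
Diatonic triads of B major: B (I), C#m (ii), D#m (iii), E (IV), F# (V), G#m (vi), A#dim (vii°).
Matching root and quality in both lists: G#m, A#dim, B, C#m, D#m, E, F#.
That gives 7 common triads.

7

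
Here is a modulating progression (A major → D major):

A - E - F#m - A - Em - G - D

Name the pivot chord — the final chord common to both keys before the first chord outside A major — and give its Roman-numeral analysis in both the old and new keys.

A — I in A major, V in D major

Chords diatonic to A major: A, Bm, C#m, D, E, F#m, G#dim.
Reading the progression, the first chord not in that set is Em, so the modulation leaves A major there.
The chord immediately before Em is A, which is diatonic to both keys: I in A major and V in D major.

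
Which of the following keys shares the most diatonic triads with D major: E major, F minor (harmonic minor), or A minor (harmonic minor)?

E major

Triads of D major: D (I), Em (ii), F♯m (iii), G (IV), A (V), Bm (vi), C♯dim (vii°).
E major shares 2: F♯m, A.
F minor (harmonic minor) shares 0: none.
A minor (harmonic minor) shares 0: none.
The most common triads (2) are shared with E major.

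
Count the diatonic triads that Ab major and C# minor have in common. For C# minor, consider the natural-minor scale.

Diatonic triads of Ab major: Ab (I), Bbm (ii), Cm (iii), Db (IV), Eb (V), Fm (vi), Gdim (vii°).
Diatonic triads of C# minor (natural minor): C#m (i), D#dim (ii°), E (III), F#m (iv), G#m (v), A (VI), B (VII).
No triad has the same root and quality in both keys.

0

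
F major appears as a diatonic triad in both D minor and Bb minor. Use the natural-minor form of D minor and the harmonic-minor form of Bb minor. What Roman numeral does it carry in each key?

The scale of D minor (natural minor) is D E F G A Bb C; F is degree 3, and the triad built there (F-A-C) is major, so it is III.
The scale of Bb minor (harmonic minor) is Bb C Db Eb F Gb A; F is degree 5, and the triad built there (F-A-C) is major, so it is V.

III in D minor; V in Bb minor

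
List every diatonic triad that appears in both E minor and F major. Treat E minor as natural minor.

Triads in E minor (natural minor): Em (i), F#dim (ii°), G (III), Am (iv), Bm (v), C (VI), D (VII).
Triads in F major: F (I), Gm (ii), Am (iii), Bb (IV), C (V), Dm (vi), Edim (vii°).
Shared triads with their functions: Am (iv in E minor, iii in F major); C (VI in E minor, V in F major).

Am, C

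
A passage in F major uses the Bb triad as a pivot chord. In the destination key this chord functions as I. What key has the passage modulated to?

The numeral I denotes a major triad on scale degree 1. With Bb on degree 1, the tonic of the new key is Bb.
Degree 1 carries a major triad in major keys, so the destination is Bb major.
Check: the diatonic triads of Bb major are Bb (I), Cm (ii), Dm (iii), Eb (IV), F (V), Gm (vi), Adim (vii°) — Bb is indeed I.

Bb major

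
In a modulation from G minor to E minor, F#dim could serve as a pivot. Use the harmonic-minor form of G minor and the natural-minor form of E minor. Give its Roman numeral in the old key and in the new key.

The scale of G minor (harmonic minor) is G A Bb C D Eb F#; F# is degree 7, and the triad built there (F#-A-C) is diminished, so it is vii°.
The scale of E minor (natural minor) is E F# G A B C D; F# is degree 2, and the triad built there (F#-A-C) is diminished, so it is ii°.

vii° in G minor; ii° in E minor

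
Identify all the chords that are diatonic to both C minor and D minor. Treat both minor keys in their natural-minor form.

Triads in C minor (natural minor): C minor (i), D diminished (ii°), Eb major (III), F minor (iv), G minor (v), Ab major (VI), Bb major (VII).
Triads in D minor (natural minor): D minor (i), E diminished (ii°), F major (III), G minor (iv), A minor (v), Bb major (VI), C major (VII).
Shared triads with their functions: G minor (v in C minor, iv in D minor); Bb major (VII in C minor, VI in D minor).

Gm, Bb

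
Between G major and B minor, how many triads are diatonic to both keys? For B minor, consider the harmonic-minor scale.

Diatonic triads of G major: G major (I), A minor (ii), B minor (iii), C major (IV), D major (V), E minor (vi), F♯ diminished (vii°).
Diatonic triads of B minor (harmonic minor): B minor (i), C♯ diminished (ii°), D augmented (III+), E minor (iv), F♯ major (V), G major (VI), A♯ diminished (vii°).
Matching root and quality in both lists: G major, B minor, E minor.
That gives 3 common triads.

3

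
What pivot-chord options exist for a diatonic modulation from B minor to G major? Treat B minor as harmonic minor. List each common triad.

Triads in B minor (harmonic minor): B minor (i), C♯ diminished (ii°), D augmented (III+), E minor (iv), F♯ major (V), G major (VI), A♯ diminished (vii°).
Triads in G major: G major (I), A minor (ii), B minor (iii), C major (IV), D major (V), E minor (vi), F♯ diminished (vii°).
Shared triads with their functions: B minor (i in B minor, iii in G major); E minor (iv in B minor, vi in G major); G major (VI in B minor, I in G major).

Bm, Em, G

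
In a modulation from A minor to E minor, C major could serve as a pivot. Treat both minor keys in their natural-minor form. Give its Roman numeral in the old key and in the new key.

The scale of A minor (natural minor) is A B C D E F G; C is degree 3, and the triad built there (C-E-G) is major, so it is III.
The scale of E minor (natural minor) is E F♯ G A B C D; C is degree 6, and the triad built there (C-E-G) is major, so it is VI.

III in A minor; VI in E minor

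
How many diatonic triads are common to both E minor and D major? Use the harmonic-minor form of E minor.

1

Diatonic triads of E minor (harmonic minor): Em (i), F#dim (ii°), Gaug (III+), Am (iv), B (V), C (VI), D#dim (vii°).
Diatonic triads of D major: D (I), Em (ii), F#m (iii), G (IV), A (V), Bm (vi), C#dim (vii°).
Matching root and quality in both lists: Em.
That gives 1 common triad.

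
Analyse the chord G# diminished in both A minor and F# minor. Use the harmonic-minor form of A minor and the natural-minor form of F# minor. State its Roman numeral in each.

vii° in A minor; ii° in F# minor

The scale of A minor (harmonic minor) is A B C D E F G#; G# is degree 7, and the triad built there (G#-B-D) is diminished, so it is vii°.
The scale of F# minor (natural minor) is F# G# A B C# D E; G# is degree 2, and the triad built there (G#-B-D) is diminished, so it is ii°.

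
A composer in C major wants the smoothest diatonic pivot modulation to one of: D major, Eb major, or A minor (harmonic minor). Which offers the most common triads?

A minor

Triads of C major: C (I), Dm (ii), Em (iii), F (IV), G (V), Am (vi), Bdim (vii°).
D major shares 2: Em, G.
Eb major shares 0: none.
A minor (harmonic minor) shares 4: Dm, F, Am, Bdim.
The most common triads (4) are shared with A minor.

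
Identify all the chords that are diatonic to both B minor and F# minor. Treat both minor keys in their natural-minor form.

Bm, D, F#m, A

Triads in B minor (natural minor): Bm (i), C#dim (ii°), D (III), Em (iv), F#m (v), G (VI), A (VII).
Triads in F# minor (natural minor): F#m (i), G#dim (ii°), A (III), Bm (iv), C#m (v), D (VI), E (VII).
Shared triads with their functions: Bm (i in B minor, iv in F# minor); D (III in B minor, VI in F# minor); F#m (v in B minor, i in F# minor); A (VII in B minor, III in F# minor).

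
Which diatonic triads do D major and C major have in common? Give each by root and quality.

Em, G

Triads in D major: D (I), Em (ii), F#m (iii), G (IV), A (V), Bm (vi), C#dim (vii°).
Triads in C major: C (I), Dm (ii), Em (iii), F (IV), G (V), Am (vi), Bdim (vii°).
Shared triads with their functions: Em (ii in D major, iii in C major); G (IV in D major, V in C major).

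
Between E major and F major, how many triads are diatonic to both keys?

Diatonic triads of E major: E major (I), F♯ minor (ii), G♯ minor (iii), A major (IV), B major (V), C♯ minor (vi), D♯ diminished (vii°).
Diatonic triads of F major: F major (I), G minor (ii), A minor (iii), B♭ major (IV), C major (V), D minor (vi), E diminished (vii°).
No triad has the same root and quality in both keys.

0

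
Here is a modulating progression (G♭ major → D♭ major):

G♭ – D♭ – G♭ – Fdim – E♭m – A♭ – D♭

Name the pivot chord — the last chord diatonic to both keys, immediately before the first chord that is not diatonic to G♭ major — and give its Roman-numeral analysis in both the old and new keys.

E♭m — vi in G♭ major, ii in D♭ major

Chords diatonic to G♭ major: G♭, A♭m, B♭m, C♭, D♭, E♭m, Fdim.
Reading the progression, the first chord not in that set is A♭, so the modulation leaves G♭ major there.
The chord immediately before A♭ is E♭m, which is diatonic to both keys: vi in G♭ major and ii in D♭ major.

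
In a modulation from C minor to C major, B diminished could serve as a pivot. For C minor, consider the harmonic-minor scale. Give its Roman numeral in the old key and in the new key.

The scale of C minor (harmonic minor) is C D E♭ F G A♭ B; B is degree 7, and the triad built there (B-D-F) is diminished, so it is vii°.
The scale of C major is C D E F G A B; B is degree 7, and the triad built there (B-D-F) is diminished, so it is vii°.

vii° in C minor; vii° in C major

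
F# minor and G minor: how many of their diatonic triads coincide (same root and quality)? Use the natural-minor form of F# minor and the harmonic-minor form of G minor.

Diatonic triads of F# minor (natural minor): F#m (i), G#dim (ii°), A (III), Bm (iv), C#m (v), D (VI), E (VII).
Diatonic triads of G minor (harmonic minor): Gm (i), Adim (ii°), Bbaug (III+), Cm (iv), D (V), Eb (VI), F#dim (vii°).
Matching root and quality in both lists: D.
That gives 1 common triad.

1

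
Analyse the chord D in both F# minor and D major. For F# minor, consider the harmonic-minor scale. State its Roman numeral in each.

The scale of F# minor (harmonic minor) is F# G# A B C# D E#; D is degree 6, and the triad built there (D-F#-A) is major, so it is VI.
The scale of D major is D E F# G A B C#; D is degree 1, and the triad built there (D-F#-A) is major, so it is I.

VI in F# minor; I in D major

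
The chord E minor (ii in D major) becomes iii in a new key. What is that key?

The numeral iii denotes a minor triad on scale degree 3. With E on degree 3, the tonic of the new key is C.
Degree 3 carries a minor triad in major keys, so the destination is C major.
Check: the diatonic triads of C major are C (I), Dm (ii), Em (iii), F (IV), G (V), Am (vi), Bdim (vii°) — E minor is indeed iii.

C major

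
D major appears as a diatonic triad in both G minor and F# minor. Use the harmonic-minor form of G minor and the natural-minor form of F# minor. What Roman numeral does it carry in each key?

V in G minor; VI in F# minor

The scale of G minor (harmonic minor) is G A Bb C D Eb F#; D is degree 5, and the triad built there (D-F#-A) is major, so it is V.
The scale of F# minor (natural minor) is F# G# A B C# D E; D is degree 6, and the triad built there (D-F#-A) is major, so it is VI.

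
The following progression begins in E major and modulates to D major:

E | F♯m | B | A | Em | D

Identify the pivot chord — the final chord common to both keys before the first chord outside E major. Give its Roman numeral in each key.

A — IV in E major, V in D major

Chords diatonic to E major: E, F♯m, G♯m, A, B, C♯m, D♯dim.
Reading the progression, the first chord not in that set is Em, so the modulation leaves E major there.
The chord immediately before Em is A, which is diatonic to both keys: IV in E major and V in D major.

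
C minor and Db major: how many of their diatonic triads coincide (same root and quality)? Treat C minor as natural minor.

Diatonic triads of C minor (natural minor): Cm (i), Ddim (ii°), Eb (III), Fm (iv), Gm (v), Ab (VI), Bb (VII).
Diatonic triads of Db major: Db (I), Ebm (ii), Fm (iii), Gb (IV), Ab (V), Bbm (vi), Cdim (vii°).
Matching root and quality in both lists: Fm, Ab.
That gives 2 common triads.

2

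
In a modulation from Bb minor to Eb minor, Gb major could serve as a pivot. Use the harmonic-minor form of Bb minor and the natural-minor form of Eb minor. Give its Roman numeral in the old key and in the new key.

The scale of Bb minor (harmonic minor) is Bb C Db Eb F Gb A; Gb is degree 6, and the triad built there (Gb-Bb-Db) is major, so it is VI.
The scale of Eb minor (natural minor) is Eb F Gb Ab Bb Cb Db; Gb is degree 3, and the triad built there (Gb-Bb-Db) is major, so it is III.

VI in Bb minor; III in Eb minor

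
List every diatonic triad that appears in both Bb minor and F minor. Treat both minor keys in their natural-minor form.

Bbm, Db, Fm, Ab

Triads in Bb minor (natural minor): Bb minor (i), C diminished (ii°), Db major (III), Eb minor (iv), F minor (v), Gb major (VI), Ab major (VII).
Triads in F minor (natural minor): F minor (i), G diminished (ii°), Ab major (III), Bb minor (iv), C minor (v), Db major (VI), Eb major (VII).
Shared triads with their functions: Bb minor (i in Bb minor, iv in F minor); Db major (III in Bb minor, VI in F minor); F minor (v in Bb minor, i in F minor); Ab major (VII in Bb minor, III in F minor).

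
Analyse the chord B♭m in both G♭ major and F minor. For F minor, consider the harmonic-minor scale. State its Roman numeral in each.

iii in G♭ major; iv in F minor

The scale of G♭ major is G♭ A♭ B♭ C♭ D♭ E♭ F; B♭ is degree 3, and the triad built there (B♭-D♭-F) is minor, so it is iii.
The scale of F minor (harmonic minor) is F G A♭ B♭ C D♭ E; B♭ is degree 4, and the triad built there (B♭-D♭-F) is minor, so it is iv.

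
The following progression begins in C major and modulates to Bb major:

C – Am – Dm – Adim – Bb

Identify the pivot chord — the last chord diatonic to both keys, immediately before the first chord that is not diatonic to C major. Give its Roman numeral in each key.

Chords diatonic to C major: C, Dm, Em, F, G, Am, Bdim.
Reading the progression, the first chord not in that set is Adim, so the modulation leaves C major there.
The chord immediately before Adim is Dm, which is diatonic to both keys: ii in C major and iii in Bb major.

Dm — ii in C major, iii in Bb major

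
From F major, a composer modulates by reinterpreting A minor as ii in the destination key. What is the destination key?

G major

The numeral ii denotes a minor triad on scale degree 2. With A on degree 2, the tonic of the new key is G.
Degree 2 carries a minor triad in major keys, so the destination is G major.
Check: the diatonic triads of G major are G (I), Am (ii), Bm (iii), C (IV), D (V), Em (vi), F#dim (vii°) — A minor is indeed ii.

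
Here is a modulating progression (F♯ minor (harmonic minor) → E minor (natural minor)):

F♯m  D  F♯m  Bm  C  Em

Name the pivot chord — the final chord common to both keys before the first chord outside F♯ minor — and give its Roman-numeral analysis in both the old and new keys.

Bm — iv in F♯ minor, v in E minor

Chords diatonic to F♯ minor: F♯m, G♯dim, Aaug, Bm, C♯, D, E♯dim.
Reading the progression, the first chord not in that set is C, so the modulation leaves F♯ minor there.
The chord immediately before C is Bm, which is diatonic to both keys: iv in F♯ minor and v in E minor.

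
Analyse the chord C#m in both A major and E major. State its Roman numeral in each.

The scale of A major is A B C# D E F# G#; C# is degree 3, and the triad built there (C#-E-G#) is minor, so it is iii.
The scale of E major is E F# G# A B C# D#; C# is degree 6, and the triad built there (C#-E-G#) is minor, so it is vi.

iii in A major; vi in E major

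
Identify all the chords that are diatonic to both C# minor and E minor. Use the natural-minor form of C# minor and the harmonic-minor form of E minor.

D#dim, B

Triads in C# minor (natural minor): C# minor (i), D# diminished (ii°), E major (III), F# minor (iv), G# minor (v), A major (VI), B major (VII).
Triads in E minor (harmonic minor): E minor (i), F# diminished (ii°), G augmented (III+), A minor (iv), B major (V), C major (VI), D# diminished (vii°).
Shared triads with their functions: D# diminished (ii° in C# minor, vii° in E minor); B major (VII in C# minor, V in E minor).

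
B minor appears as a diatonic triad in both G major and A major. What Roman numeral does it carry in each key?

iii in G major; ii in A major

The scale of G major is G A B C D E F♯; B is degree 3, and the triad built there (B-D-F♯) is minor, so it is iii.
The scale of A major is A B C♯ D E F♯ G♯; B is degree 2, and the triad built there (B-D-F♯) is minor, so it is ii.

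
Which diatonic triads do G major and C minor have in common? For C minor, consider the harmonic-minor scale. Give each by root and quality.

G

Triads in G major: G (I), Am (ii), Bm (iii), C (IV), D (V), Em (vi), F#dim (vii°).
Triads in C minor (harmonic minor): Cm (i), Ddim (ii°), Ebaug (III+), Fm (iv), G (V), Ab (VI), Bdim (vii°).
Shared triads with their functions: G (I in G major, V in C minor).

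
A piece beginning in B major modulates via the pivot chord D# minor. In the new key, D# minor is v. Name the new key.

The numeral v denotes a minor triad on scale degree 5. With D# on degree 5, the tonic of the new key is G#.
Degree 5 carries a minor triad in natural-minor keys, so the destination is G# minor.
Check: the diatonic triads of G# minor (natural minor) are G#m (i), A#dim (ii°), B (III), C#m (iv), D#m (v), E (VI), F# (VII) — D# minor is indeed v.

G# minor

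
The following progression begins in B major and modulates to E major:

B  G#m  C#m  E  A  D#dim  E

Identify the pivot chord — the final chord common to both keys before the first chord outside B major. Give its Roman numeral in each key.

Chords diatonic to B major: B, C#m, D#m, E, F#, G#m, A#dim.
Reading the progression, the first chord not in that set is A, so the modulation leaves B major there.
The chord immediately before A is E, which is diatonic to both keys: IV in B major and I in E major.

E — IV in B major, I in E major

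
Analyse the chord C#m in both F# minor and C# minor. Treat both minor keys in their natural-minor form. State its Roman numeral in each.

The scale of F# minor (natural minor) is F# G# A B C# D E; C# is degree 5, and the triad built there (C#-E-G#) is minor, so it is v.
The scale of C# minor (natural minor) is C# D# E F# G# A B; C# is degree 1, and the triad built there (C#-E-G#) is minor, so it is i.

v in F# minor; i in C# minor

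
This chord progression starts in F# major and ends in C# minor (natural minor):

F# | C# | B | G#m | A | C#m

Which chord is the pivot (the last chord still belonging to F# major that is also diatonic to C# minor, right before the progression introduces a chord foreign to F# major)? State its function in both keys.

Chords diatonic to F# major: F#, G#m, A#m, B, C#, D#m, E#dim.
Reading the progression, the first chord not in that set is A, so the modulation leaves F# major there.
The chord immediately before A is G#m, which is diatonic to both keys: ii in F# major and v in C# minor.

G#m — ii in F# major, v in C# minor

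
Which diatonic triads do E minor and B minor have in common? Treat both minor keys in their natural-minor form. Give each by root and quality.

Em, G, Bm, D

Triads in E minor (natural minor): E minor (i), F# diminished (ii°), G major (III), A minor (iv), B minor (v), C major (VI), D major (VII).
Triads in B minor (natural minor): B minor (i), C# diminished (ii°), D major (III), E minor (iv), F# minor (v), G major (VI), A major (VII).
Shared triads with their functions: E minor (i in E minor, iv in B minor); G major (III in E minor, VI in B minor); B minor (v in E minor, i in B minor); D major (VII in E minor, III in B minor).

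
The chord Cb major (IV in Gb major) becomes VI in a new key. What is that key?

The numeral VI denotes a major triad on scale degree 6. With Cb on degree 6, the tonic of the new key is Eb.
Degree 6 carries a major triad in minor keys, so the destination is Eb minor.
Check: the diatonic triads of Eb minor (natural minor) are Ebm (i), Fdim (ii°), Gb (III), Abm (iv), Bbm (v), Cb (VI), Db (VII) — Cb major is indeed VI.

Eb minor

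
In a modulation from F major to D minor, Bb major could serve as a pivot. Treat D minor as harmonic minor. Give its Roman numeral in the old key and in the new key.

The scale of F major is F G A Bb C D E; Bb is degree 4, and the triad built there (Bb-D-F) is major, so it is IV.
The scale of D minor (harmonic minor) is D E F G A Bb C#; Bb is degree 6, and the triad built there (Bb-D-F) is major, so it is VI.

IV in F major; VI in D minor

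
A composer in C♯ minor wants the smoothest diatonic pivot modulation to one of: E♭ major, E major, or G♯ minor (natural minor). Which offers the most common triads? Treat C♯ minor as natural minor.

Triads of C♯ minor (natural minor): C♯m (i), D♯dim (ii°), E (III), F♯m (iv), G♯m (v), A (VI), B (VII).
E♭ major shares 0: none.
E major shares 7: C♯m, D♯dim, E, F♯m, G♯m, A, B.
G♯ minor (natural minor) shares 4: C♯m, E, G♯m, B.
The most common triads (7) are shared with E major.

E major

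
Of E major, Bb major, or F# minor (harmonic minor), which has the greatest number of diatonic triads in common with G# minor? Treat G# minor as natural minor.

Triads of G# minor (natural minor): G#m (i), A#dim (ii°), B (III), C#m (iv), D#m (v), E (VI), F# (VII).
E major shares 4: G#m, B, C#m, E.
Bb major shares 0: none.
F# minor (harmonic minor) shares 0: none.
The most common triads (4) are shared with E major.

E major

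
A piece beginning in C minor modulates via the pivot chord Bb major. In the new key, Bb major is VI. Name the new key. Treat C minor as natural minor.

D minor

The numeral VI denotes a major triad on scale degree 6. With Bb on degree 6, the tonic of the new key is D.
Degree 6 carries a major triad in minor keys, so the destination is D minor.
Check: the diatonic triads of D minor (natural minor) are Dm (i), Edim (ii°), F (III), Gm (iv), Am (v), Bb (VI), C (VII) — Bb major is indeed VI.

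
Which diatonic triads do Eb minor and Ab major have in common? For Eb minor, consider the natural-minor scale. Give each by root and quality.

Triads in Eb minor (natural minor): Ebm (i), Fdim (ii°), Gb (III), Abm (iv), Bbm (v), Cb (VI), Db (VII).
Triads in Ab major: Ab (I), Bbm (ii), Cm (iii), Db (IV), Eb (V), Fm (vi), Gdim (vii°).
Shared triads with their functions: Bbm (v in Eb minor, ii in Ab major); Db (VII in Eb minor, IV in Ab major).

Bbm, Db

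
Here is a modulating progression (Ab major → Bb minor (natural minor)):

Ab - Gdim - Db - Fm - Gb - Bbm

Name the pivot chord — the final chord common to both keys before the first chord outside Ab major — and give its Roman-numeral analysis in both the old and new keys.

Fm — vi in Ab major, v in Bb minor

Chords diatonic to Ab major: Ab, Bbm, Cm, Db, Eb, Fm, Gdim.
Reading the progression, the first chord not in that set is Gb, so the modulation leaves Ab major there.
The chord immediately before Gb is Fm, which is diatonic to both keys: vi in Ab major and v in Bb minor.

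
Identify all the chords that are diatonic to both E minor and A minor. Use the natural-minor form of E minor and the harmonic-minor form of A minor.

Am

Triads in E minor (natural minor): Em (i), F#dim (ii°), G (III), Am (iv), Bm (v), C (VI), D (VII).
Triads in A minor (harmonic minor): Am (i), Bdim (ii°), Caug (III+), Dm (iv), E (V), F (VI), G#dim (vii°).
Shared triads with their functions: Am (iv in E minor, i in A minor).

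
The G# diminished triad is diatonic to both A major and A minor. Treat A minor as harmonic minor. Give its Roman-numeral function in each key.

vii° in A major; vii° in A minor

The scale of A major is A B C# D E F# G#; G# is degree 7, and the triad built there (G#-B-D) is diminished, so it is vii°.
The scale of A minor (harmonic minor) is A B C D E F G#; G# is degree 7, and the triad built there (G#-B-D) is diminished, so it is vii°.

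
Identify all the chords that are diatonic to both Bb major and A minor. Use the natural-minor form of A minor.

Triads in Bb major: Bb (I), Cm (ii), Dm (iii), Eb (IV), F (V), Gm (vi), Adim (vii°).
Triads in A minor (natural minor): Am (i), Bdim (ii°), C (III), Dm (iv), Em (v), F (VI), G (VII).
Shared triads with their functions: Dm (iii in Bb major, iv in A minor); F (V in Bb major, VI in A minor).

Dm, F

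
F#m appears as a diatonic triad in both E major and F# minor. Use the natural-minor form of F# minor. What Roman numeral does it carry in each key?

The scale of E major is E F# G# A B C# D#; F# is degree 2, and the triad built there (F#-A-C#) is minor, so it is ii.
The scale of F# minor (natural minor) is F# G# A B C# D E; F# is degree 1, and the triad built there (F#-A-C#) is minor, so it is i.

ii in E major; i in F# minor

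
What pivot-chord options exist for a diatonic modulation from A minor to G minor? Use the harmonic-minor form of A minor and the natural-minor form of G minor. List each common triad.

Triads in A minor (harmonic minor): Am (i), Bdim (ii°), Caug (III+), Dm (iv), E (V), F (VI), G#dim (vii°).
Triads in G minor (natural minor): Gm (i), Adim (ii°), Bb (III), Cm (iv), Dm (v), Eb (VI), F (VII).
Shared triads with their functions: Dm (iv in A minor, v in G minor); F (VI in A minor, VII in G minor).

Dm, F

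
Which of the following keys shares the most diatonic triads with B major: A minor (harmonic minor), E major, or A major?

Triads of B major: B (I), C#m (ii), D#m (iii), E (IV), F# (V), G#m (vi), A#dim (vii°).
A minor (harmonic minor) shares 1: E.
E major shares 4: B, C#m, E, G#m.
A major shares 2: C#m, E.
The most common triads (4) are shared with E major.

E major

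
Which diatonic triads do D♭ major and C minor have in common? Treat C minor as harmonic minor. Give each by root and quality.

Fm, A♭

Triads in D♭ major: D♭ (I), E♭m (ii), Fm (iii), G♭ (IV), A♭ (V), B♭m (vi), Cdim (vii°).
Triads in C minor (harmonic minor): Cm (i), Ddim (ii°), E♭aug (III+), Fm (iv), G (V), A♭ (VI), Bdim (vii°).
Shared triads with their functions: Fm (iii in D♭ major, iv in C minor); A♭ (V in D♭ major, VI in C minor).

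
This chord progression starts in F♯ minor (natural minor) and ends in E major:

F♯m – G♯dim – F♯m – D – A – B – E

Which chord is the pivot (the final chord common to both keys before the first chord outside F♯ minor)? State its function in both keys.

A — III in F♯ minor, IV in E major

Chords diatonic to F♯ minor: F♯m, G♯dim, A, Bm, C♯m, D, E.
Reading the progression, the first chord not in that set is B, so the modulation leaves F♯ minor there.
The chord immediately before B is A, which is diatonic to both keys: III in F♯ minor and IV in E major.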